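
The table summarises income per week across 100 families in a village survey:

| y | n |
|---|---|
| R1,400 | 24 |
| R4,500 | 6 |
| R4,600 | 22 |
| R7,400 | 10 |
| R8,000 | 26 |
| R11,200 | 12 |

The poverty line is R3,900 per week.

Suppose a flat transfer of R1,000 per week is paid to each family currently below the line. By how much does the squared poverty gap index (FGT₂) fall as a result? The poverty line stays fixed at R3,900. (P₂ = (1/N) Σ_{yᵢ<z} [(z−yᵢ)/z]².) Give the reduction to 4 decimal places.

Before: below the line — 24×R1,400; squared poverty gap index (FGT₂) = 0.098619.
After the R1,000 transfer: below the line — 24×R2,400; squared poverty gap index (FGT₂) = 0.035503.
Reduction = 0.098619 − 0.035503 = 0.0631.

0.0631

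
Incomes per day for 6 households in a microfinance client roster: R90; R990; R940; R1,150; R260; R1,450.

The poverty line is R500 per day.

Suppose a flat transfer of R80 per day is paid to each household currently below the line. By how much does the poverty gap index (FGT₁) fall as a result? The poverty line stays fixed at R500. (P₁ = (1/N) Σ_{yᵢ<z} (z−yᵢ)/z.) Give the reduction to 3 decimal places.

0.053

Before: below the line — R90, R260; poverty gap index (FGT₁) = 0.21667.
After the R80 transfer: below the line — R170, R340; poverty gap index (FGT₁) = 0.16333.
Reduction = 0.21667 − 0.16333 = 0.053.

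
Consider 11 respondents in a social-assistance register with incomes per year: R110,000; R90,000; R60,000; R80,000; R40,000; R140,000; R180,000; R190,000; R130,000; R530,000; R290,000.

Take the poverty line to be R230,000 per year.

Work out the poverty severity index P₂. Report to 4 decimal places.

Below the line: R40,000, R60,000, R80,000, R90,000, R110,000, R130,000, R140,000, R180,000, R190,000 (q = 9 of N = 11).
Normalized shortfalls: (230000−40000)/230000 = 0.8261; (230000−60000)/230000 = 0.7391; (230000−80000)/230000 = 0.6522; (230000−90000)/230000 = 0.6087; (230000−110000)/230000 = 0.5217; (230000−130000)/230000 = 0.4348; (230000−140000)/230000 = 0.3913; (230000−180000)/230000 = 0.2174; (230000−190000)/230000 = 0.1739.
Squared: 0.6824; 0.5463; 0.4253; 0.3705; 0.2722; 0.1890; 0.1531; 0.0473; 0.0302.
Sum = 2.716446; P₂ = 2.716446 / 11 = 0.2469.

0.2469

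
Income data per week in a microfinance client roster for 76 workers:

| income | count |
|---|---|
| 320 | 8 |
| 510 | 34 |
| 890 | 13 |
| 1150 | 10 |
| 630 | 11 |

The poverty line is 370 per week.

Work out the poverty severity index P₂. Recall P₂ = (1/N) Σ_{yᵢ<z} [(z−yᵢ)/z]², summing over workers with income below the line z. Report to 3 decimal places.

Poor units: 8×320 (q = 8 of N = 76).
Gap ratios (z−y)/z: (370−320)/370 = 0.1351 (×8).
Squared: 0.0183 (×8).
Sum = 0.146092; P₂ = 0.146092 / 76 = 0.002.

0.002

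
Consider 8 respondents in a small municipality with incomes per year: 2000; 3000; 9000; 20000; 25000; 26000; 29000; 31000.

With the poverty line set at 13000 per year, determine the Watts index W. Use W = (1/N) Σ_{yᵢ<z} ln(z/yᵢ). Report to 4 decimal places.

Below z: 2000, 3000, 9000 (q = 3 of N = 8).
Log gaps: ln(13000/2000) = 1.8718; ln(13000/3000) = 1.4663; ln(13000/9000) = 0.3677.
W = 3.705864 / 8 = 0.4632.

0.4632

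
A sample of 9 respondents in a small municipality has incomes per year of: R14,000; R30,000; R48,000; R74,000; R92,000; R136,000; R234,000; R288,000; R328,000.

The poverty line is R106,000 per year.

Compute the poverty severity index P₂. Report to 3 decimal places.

0.186

Poor units: R14,000, R30,000, R48,000, R74,000, R92,000 (q = 5 of N = 9).
Shortfall ratios: (106000−14000)/106000 = 0.8679; (106000−30000)/106000 = 0.7170; (106000−48000)/106000 = 0.5472; (106000−74000)/106000 = 0.3019; (106000−92000)/106000 = 0.1321.
Squared: 0.7533; 0.5141; 0.2994; 0.0911; 0.0174.
Sum = 1.675329; P₂ = 1.675329 / 9 = 0.186.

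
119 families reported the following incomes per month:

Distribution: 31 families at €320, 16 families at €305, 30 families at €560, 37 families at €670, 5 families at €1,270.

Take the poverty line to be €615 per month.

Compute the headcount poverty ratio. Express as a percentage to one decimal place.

64.7%

77 of the 119 families have income below €615.
H = 77/119 = 64.7%.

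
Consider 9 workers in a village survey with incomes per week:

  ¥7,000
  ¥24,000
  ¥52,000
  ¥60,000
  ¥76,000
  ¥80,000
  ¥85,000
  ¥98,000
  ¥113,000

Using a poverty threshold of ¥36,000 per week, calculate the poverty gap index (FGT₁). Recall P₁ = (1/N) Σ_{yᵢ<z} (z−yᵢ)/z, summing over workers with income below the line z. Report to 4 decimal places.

Below the line: ¥7,000, ¥24,000 (q = 2 of N = 9).
Relative gaps: (36000−7000)/36000 = 0.8056; (36000−24000)/36000 = 0.3333.
Σ = 1.138889. Dividing by the full population N = 9 gives P₁ = 0.1265.

0.1265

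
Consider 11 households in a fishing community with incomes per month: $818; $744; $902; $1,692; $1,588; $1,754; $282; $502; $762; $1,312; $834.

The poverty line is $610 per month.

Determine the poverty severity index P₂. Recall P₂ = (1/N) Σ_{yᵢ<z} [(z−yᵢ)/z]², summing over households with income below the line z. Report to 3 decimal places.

Below the line: $282, $502 (q = 2 of N = 11).
Relative gaps: (610−282)/610 = 0.5377; (610−502)/610 = 0.1770.
Squared: 0.2891; 0.0313.
Sum = 0.320473; P₂ = 0.320473 / 11 = 0.029.

0.029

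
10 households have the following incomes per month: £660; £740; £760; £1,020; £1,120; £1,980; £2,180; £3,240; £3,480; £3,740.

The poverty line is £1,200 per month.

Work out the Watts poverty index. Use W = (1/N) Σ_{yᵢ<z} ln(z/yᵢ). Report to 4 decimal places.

0.1770

Incomes under z: £660, £740, £760, £1,020, £1,120 (q = 5 of N = 10).
Log gaps: ln(1200/660) = 0.5978; ln(1200/740) = 0.4834; ln(1200/760) = 0.4568; ln(1200/1020) = 0.1625; ln(1200/1120) = 0.0690.
W = 1.769534 / 10 = 0.1770.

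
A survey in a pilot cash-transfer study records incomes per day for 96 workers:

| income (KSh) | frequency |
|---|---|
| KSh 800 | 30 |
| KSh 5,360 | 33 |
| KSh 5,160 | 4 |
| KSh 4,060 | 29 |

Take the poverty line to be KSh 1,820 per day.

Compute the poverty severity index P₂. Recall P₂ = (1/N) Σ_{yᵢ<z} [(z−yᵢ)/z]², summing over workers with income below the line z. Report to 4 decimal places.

Poor units: 30×KSh 800 (q = 30 of N = 96).
Relative gaps: (1820−800)/1820 = 0.5604 (×30).
Squared: 0.3141 (×30).
Sum = 9.422775; P₂ = 9.422775 / 96 = 0.0982.

0.0982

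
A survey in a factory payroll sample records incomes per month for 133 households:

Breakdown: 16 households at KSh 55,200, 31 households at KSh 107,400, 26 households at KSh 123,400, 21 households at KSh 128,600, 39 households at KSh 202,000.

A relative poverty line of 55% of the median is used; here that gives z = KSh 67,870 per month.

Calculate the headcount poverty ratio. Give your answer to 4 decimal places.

16 of the 133 households have income below KSh 67,870.
H = 16/133 = 0.1203.

0.1203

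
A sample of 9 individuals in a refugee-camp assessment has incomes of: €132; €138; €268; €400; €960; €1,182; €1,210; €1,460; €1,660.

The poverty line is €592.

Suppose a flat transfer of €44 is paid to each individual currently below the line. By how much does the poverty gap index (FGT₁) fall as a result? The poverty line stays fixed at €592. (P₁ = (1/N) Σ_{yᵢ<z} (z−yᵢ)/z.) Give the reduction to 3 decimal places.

Before: below the line — €132, €138, €268, €400; poverty gap index (FGT₁) = 0.26839.
After the €44 transfer: below the line — €176, €182, €312, €444; poverty gap index (FGT₁) = 0.23536.
Reduction = 0.26839 − 0.23536 = 0.033.

0.033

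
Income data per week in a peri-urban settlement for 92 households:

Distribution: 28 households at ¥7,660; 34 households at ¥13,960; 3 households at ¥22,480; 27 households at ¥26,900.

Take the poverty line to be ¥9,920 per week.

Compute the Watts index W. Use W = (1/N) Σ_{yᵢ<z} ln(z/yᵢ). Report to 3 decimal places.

Incomes under z: 28×¥7,660 (q = 28 of N = 92).
ln(z/y) terms: ln(9920/7660) = 0.2585 (×28).
W = 7.239146 / 92 = 0.079.

0.079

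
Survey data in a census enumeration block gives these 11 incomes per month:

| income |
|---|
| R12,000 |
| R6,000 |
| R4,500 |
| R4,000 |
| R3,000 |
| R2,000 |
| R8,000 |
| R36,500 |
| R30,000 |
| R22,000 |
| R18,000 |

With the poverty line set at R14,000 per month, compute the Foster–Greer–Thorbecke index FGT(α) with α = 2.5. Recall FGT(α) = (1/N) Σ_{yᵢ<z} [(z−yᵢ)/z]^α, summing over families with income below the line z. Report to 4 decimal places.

Below z: R2,000, R3,000, R4,000, R4,500, R6,000, R8,000, R12,000 (q = 7 of N = 11).
Normalized shortfalls: (14000−2000)/14000 = 0.8571; (14000−3000)/14000 = 0.7857; (14000−4000)/14000 = 0.7143; (14000−4500)/14000 = 0.6786; (14000−6000)/14000 = 0.5714; (14000−8000)/14000 = 0.4286; (14000−12000)/14000 = 0.1429.
Raised to α = 2.5: 0.68019; 0.54722; 0.43120; 0.37931; 0.24683; 0.12024; 0.00771.
Sum = 2.412710; FGT(2.5) = 2.412710 / 11 = 0.2193.

0.2193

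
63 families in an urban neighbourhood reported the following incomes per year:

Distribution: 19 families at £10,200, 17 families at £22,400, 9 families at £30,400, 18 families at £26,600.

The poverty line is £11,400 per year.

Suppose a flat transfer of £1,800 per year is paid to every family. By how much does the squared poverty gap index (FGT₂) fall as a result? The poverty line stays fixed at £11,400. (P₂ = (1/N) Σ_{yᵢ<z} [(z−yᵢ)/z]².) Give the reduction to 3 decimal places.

Before: below the line — 19×£10,200; squared poverty gap index (FGT₂) = 0.00334.
After the £1,800 transfer: below the line — none; squared poverty gap index (FGT₂) = 0.00000.
Reduction = 0.00334 − 0.00000 = 0.003.

0.003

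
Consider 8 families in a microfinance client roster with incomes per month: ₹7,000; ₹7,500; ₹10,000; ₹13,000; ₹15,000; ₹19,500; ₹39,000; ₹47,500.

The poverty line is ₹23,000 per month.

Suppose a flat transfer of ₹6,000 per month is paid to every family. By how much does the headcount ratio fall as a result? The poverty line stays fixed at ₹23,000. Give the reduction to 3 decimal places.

0.125

Before: below the line — ₹7,000, ₹7,500, ₹10,000, ₹13,000, ₹15,000, ₹19,500; headcount ratio = 0.75000.
After the ₹6,000 transfer: below the line — ₹13,000, ₹13,500, ₹16,000, ₹19,000, ₹21,000; headcount ratio = 0.62500.
Reduction = 0.75000 − 0.62500 = 0.125.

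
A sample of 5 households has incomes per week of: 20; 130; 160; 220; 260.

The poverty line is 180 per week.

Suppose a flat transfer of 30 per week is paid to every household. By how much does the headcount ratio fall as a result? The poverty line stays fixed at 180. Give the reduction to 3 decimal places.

Before: below the line — 20, 130, 160; headcount ratio = 0.60000.
After the 30 transfer: below the line — 50, 160; headcount ratio = 0.40000.
Reduction = 0.60000 − 0.40000 = 0.200.

0.200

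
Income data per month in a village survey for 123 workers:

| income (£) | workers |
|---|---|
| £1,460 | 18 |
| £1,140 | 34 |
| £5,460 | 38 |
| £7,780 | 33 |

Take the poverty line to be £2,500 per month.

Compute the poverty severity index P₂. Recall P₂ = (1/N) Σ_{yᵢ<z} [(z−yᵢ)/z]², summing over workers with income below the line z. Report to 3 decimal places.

0.107

Incomes under z: 34×£1,140, 18×£1,460 (q = 52 of N = 123).
Relative gaps: (2500−1140)/2500 = 0.5440 (×34); (2500−1460)/2500 = 0.4160 (×18).
Squared: 0.2959 (×34); 0.1731 (×18).
Sum = 13.176832; P₂ = 13.176832 / 123 = 0.107.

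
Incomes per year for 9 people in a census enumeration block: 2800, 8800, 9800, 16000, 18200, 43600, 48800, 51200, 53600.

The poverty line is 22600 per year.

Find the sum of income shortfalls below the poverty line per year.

57400

Poor units: 2800, 8800, 9800, 16000, 18200 (q = 5 of N = 9).
Individual gaps: 22600−2800 = 19800; 22600−8800 = 13800; 22600−9800 = 12800; 22600−16000 = 6600; 22600−18200 = 4400.
Aggregate gap = 57400.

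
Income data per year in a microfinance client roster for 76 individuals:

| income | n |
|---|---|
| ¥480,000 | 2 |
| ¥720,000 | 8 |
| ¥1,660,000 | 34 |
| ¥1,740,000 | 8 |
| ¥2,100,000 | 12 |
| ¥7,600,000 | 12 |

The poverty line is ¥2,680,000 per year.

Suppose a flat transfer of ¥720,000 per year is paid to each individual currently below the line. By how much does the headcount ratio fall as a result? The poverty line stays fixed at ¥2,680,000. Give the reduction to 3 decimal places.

0.158

Before: below the line — 2×¥480,000, 8×¥720,000, 34×¥1,660,000, 8×¥1,740,000, 12×¥2,100,000; headcount ratio = 0.84211.
After the ¥720,000 transfer: below the line — 2×¥1,200,000, 8×¥1,440,000, 34×¥2,380,000, 8×¥2,460,000; headcount ratio = 0.68421.
Reduction = 0.84211 − 0.68421 = 0.158.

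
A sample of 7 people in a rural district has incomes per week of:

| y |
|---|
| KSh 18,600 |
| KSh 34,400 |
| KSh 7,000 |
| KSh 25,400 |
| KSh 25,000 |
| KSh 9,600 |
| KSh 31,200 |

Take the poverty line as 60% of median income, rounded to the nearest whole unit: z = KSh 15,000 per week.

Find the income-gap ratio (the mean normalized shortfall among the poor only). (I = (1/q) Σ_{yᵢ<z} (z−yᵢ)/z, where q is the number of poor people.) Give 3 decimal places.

0.447

Incomes under z: KSh 7,000, KSh 9,600 (q = 2 of N = 7).
Shortfall ratios (z−y)/z: 0.5333, 0.3600; sum = 0.893333.
I averages over the q = 2 poor units only: 0.893333 / 2 = 0.447.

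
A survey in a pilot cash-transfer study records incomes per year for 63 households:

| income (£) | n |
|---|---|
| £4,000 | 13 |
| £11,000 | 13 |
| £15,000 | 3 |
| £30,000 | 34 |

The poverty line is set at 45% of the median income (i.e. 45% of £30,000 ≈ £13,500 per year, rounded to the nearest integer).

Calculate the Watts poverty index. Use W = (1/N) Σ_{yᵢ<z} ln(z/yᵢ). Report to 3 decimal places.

0.293

Poor units: 13×£4,000, 13×£11,000 (q = 26 of N = 63).
ln(z/y) terms: ln(13500/4000) = 1.2164 (×13); ln(13500/11000) = 0.2048 (×13).
W = 18.475467 / 63 = 0.293.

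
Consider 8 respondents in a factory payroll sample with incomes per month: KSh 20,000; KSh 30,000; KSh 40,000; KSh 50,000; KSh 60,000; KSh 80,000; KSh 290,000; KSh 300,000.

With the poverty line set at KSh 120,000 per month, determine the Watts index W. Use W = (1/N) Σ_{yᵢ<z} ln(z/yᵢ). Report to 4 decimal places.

Incomes under z: KSh 20,000, KSh 30,000, KSh 40,000, KSh 50,000, KSh 60,000, KSh 80,000 (q = 6 of N = 8).
Log gaps: ln(120000/20000) = 1.7918; ln(120000/30000) = 1.3863; ln(120000/40000) = 1.0986; ln(120000/50000) = 0.8755; ln(120000/60000) = 0.6931; ln(120000/80000) = 0.4055.
W = 6.250747 / 8 = 0.7813.

0.7813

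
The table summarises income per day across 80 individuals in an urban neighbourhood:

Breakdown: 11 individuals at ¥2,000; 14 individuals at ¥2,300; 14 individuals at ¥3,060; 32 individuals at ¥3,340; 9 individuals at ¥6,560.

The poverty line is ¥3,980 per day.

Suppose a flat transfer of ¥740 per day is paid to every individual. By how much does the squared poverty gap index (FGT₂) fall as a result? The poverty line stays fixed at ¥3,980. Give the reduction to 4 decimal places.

0.0614

Before: below the line — 11×¥2,000, 14×¥2,300, 14×¥3,060, 32×¥3,340; squared poverty gap index (FGT₂) = 0.084905.
After the ¥740 transfer: below the line — 11×¥2,740, 14×¥3,040, 14×¥3,800; squared poverty gap index (FGT₂) = 0.023467.
Reduction = 0.084905 − 0.023467 = 0.0614.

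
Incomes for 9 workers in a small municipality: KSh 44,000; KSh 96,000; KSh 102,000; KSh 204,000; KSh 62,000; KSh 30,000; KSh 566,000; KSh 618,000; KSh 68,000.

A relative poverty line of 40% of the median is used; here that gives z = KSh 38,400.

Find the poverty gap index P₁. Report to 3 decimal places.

Below z: KSh 30,000 (q = 1 of N = 9).
Shortfall ratios: (38400−30000)/38400 = 0.2188.
Σ = 0.218750. Dividing by the full population N = 9 gives P₁ = 0.024.

0.024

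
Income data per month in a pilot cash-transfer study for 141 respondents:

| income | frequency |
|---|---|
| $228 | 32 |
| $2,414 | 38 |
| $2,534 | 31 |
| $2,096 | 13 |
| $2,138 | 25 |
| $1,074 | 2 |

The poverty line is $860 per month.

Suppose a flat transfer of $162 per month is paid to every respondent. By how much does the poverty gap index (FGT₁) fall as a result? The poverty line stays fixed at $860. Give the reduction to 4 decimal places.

0.0428

Before: below the line — 32×$228; poverty gap index (FGT₁) = 0.166782.
After the $162 transfer: below the line — 32×$390; poverty gap index (FGT₁) = 0.124031.
Reduction = 0.166782 − 0.124031 = 0.0428.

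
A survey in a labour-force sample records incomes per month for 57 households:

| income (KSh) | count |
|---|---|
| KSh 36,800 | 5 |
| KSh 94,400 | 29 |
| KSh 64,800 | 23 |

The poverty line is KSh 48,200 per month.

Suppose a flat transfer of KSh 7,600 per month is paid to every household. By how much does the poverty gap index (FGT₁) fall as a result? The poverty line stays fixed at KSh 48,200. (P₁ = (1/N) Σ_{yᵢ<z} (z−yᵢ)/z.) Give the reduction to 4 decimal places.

0.0138

Before: below the line — 5×KSh 36,800; poverty gap index (FGT₁) = 0.020747.
After the KSh 7,600 transfer: below the line — 5×KSh 44,400; poverty gap index (FGT₁) = 0.006916.
Reduction = 0.020747 − 0.006916 = 0.0138.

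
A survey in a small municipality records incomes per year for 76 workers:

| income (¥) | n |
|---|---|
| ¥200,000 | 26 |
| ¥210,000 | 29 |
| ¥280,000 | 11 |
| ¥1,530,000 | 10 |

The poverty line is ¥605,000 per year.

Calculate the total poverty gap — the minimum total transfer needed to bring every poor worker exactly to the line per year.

¥25,560,000

Below the line: 26×¥200,000, 29×¥210,000, 11×¥280,000 (q = 66 of N = 76).
Individual gaps: 26×(605000−200000) = 10530000; 29×(605000−210000) = 11455000; 11×(605000−280000) = 3575000.
Aggregate gap = ¥25,560,000.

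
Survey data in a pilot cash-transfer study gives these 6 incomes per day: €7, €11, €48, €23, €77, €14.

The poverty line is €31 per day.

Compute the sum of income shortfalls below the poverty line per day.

€69

Below the line: €7, €11, €14, €23 (q = 4 of N = 6).
Individual gaps: 31−7 = 24; 31−11 = 20; 31−14 = 17; 31−23 = 8.
Aggregate gap = €69.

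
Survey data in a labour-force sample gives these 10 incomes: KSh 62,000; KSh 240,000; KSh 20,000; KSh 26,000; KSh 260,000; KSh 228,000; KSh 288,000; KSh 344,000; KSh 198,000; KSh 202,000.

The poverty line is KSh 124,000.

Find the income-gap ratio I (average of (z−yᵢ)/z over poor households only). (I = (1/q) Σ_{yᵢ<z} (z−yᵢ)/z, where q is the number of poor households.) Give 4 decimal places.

Incomes under z: KSh 20,000, KSh 26,000, KSh 62,000 (q = 3 of N = 10).
Shortfall ratios (z−y)/z: 0.8387, 0.7903, 0.5000; sum = 2.129032.
The income-gap ratio divides by q (the poor only): 2.129032 / 3 = 0.7097.

0.7097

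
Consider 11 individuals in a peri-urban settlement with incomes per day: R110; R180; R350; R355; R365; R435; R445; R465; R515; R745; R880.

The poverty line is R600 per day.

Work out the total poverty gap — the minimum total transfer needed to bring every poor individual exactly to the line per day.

Incomes under z: R110, R180, R350, R355, R365, R435, R445, R465, R515 (q = 9 of N = 11).
Individual gaps: 600−110 = 490; 600−180 = 420; 600−350 = 250; 600−355 = 245; 600−365 = 235; 600−435 = 165; 600−445 = 155; 600−465 = 135; 600−515 = 85.
Aggregate gap = R2,180.

R2,180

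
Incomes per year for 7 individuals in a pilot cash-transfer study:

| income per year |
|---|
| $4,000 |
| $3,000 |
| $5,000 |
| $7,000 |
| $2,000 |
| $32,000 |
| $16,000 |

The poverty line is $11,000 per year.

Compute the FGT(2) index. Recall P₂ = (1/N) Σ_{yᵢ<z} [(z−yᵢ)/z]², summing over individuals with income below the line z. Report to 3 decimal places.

0.290

Below the line: $2,000, $3,000, $4,000, $5,000, $7,000 (q = 5 of N = 7).
Normalized shortfalls: (11000−2000)/11000 = 0.8182; (11000−3000)/11000 = 0.7273; (11000−4000)/11000 = 0.6364; (11000−5000)/11000 = 0.5455; (11000−7000)/11000 = 0.3636.
Squared: 0.6694; 0.5289; 0.4050; 0.2975; 0.1322.
Sum = 2.033058; P₂ = 2.033058 / 7 = 0.290.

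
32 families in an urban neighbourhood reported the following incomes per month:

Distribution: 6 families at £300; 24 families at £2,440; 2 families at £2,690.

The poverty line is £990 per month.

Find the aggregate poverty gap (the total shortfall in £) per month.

£4,140

Below z: 6×£300 (q = 6 of N = 32).
Individual gaps: 6×(990−300) = 4140.
Aggregate gap = £4,140.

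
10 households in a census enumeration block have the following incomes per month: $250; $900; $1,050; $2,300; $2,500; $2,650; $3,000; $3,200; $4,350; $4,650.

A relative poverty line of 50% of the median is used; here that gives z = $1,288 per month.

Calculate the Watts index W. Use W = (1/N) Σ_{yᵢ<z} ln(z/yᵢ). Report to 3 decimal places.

Below z: $250, $900, $1,050 (q = 3 of N = 10).
ln(z/y) terms: ln(1288/250) = 1.6394; ln(1288/900) = 0.3585; ln(1288/1050) = 0.2043.
W = 2.202137 / 10 = 0.220.

0.220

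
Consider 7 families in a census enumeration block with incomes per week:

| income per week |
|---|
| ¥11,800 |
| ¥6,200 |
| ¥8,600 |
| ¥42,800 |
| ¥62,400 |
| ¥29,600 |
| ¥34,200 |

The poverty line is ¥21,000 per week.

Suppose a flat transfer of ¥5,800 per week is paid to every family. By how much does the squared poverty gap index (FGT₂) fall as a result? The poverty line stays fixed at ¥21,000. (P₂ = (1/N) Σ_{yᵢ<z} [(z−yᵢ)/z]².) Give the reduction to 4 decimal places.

0.1041

Before: below the line — ¥6,200, ¥8,600, ¥11,800; squared poverty gap index (FGT₂) = 0.148183.
After the ¥5,800 transfer: below the line — ¥12,000, ¥14,400, ¥17,600; squared poverty gap index (FGT₂) = 0.044095.
Reduction = 0.148183 − 0.044095 = 0.1041.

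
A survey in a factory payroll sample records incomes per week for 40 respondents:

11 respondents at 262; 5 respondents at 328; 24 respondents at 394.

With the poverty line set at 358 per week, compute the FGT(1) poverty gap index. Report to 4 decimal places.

Incomes under z: 11×262, 5×328 (q = 16 of N = 40).
Gap ratios (z−y)/z: (358−262)/358 = 0.2682 (×11); (358−328)/358 = 0.0838 (×5).
Sum of shortfalls = 3.368715; P₁ averages over all N: 3.368715 / 40 = 0.0842.

0.0842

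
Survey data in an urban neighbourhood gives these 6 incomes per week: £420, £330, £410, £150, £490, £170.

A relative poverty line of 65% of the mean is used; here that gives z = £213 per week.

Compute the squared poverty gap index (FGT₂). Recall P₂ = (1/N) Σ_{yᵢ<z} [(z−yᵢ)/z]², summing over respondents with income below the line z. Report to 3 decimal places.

0.021

Below z: £150, £170 (q = 2 of N = 6).
Shortfall ratios: (213−150)/213 = 0.2958; (213−170)/213 = 0.2019.
Squared: 0.0875; 0.0408.
Sum = 0.128237; P₂ = 0.128237 / 6 = 0.021.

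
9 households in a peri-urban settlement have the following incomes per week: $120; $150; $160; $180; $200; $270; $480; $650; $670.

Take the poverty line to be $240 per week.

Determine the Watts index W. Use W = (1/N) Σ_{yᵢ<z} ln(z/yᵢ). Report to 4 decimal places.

0.2265

Below the line: $120, $150, $160, $180, $200 (q = 5 of N = 9).
Log shortfalls: ln(240/120) = 0.6931; ln(240/150) = 0.4700; ln(240/160) = 0.4055; ln(240/180) = 0.2877; ln(240/200) = 0.1823.
W = 2.038620 / 9 = 0.2265.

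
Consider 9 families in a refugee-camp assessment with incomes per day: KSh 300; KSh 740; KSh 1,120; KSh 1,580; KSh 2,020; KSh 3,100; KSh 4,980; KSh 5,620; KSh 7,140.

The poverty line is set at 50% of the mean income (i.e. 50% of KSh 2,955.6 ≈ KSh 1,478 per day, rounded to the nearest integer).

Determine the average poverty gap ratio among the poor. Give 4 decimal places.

0.5129

Incomes under z: KSh 300, KSh 740, KSh 1,120 (q = 3 of N = 9).
Shortfall ratios (z−y)/z: 0.7970, 0.4993, 0.2422; sum = 1.538566.
The income-gap ratio divides by q (the poor only): 1.538566 / 3 = 0.5129.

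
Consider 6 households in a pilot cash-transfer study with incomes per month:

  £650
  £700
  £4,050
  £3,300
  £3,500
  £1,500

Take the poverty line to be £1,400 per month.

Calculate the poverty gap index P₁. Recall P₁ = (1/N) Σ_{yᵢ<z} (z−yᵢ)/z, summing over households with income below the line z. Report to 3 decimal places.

Below z: £650, £700 (q = 2 of N = 6).
Normalized shortfalls: (1400−650)/1400 = 0.5357; (1400−700)/1400 = 0.5000.
Sum of shortfalls = 1.035714; P₁ averages over all N: 1.035714 / 6 = 0.173.

0.173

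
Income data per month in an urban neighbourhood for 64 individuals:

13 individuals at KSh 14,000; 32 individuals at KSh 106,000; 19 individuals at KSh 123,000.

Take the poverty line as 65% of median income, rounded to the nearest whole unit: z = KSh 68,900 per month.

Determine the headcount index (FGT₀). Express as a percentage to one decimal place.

20.3%

13 of the 64 individuals have income below KSh 68,900.
H = 13/64 = 20.3%.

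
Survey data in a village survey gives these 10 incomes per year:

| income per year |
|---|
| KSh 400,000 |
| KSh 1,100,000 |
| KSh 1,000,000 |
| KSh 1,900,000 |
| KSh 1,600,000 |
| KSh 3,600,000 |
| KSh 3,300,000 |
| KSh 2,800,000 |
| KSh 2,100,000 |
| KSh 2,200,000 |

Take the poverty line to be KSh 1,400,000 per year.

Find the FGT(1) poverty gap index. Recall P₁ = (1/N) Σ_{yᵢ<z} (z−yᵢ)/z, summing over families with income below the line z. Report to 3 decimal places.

0.121

Below the line: KSh 400,000, KSh 1,000,000, KSh 1,100,000 (q = 3 of N = 10).
Shortfall ratios: (1400000−400000)/1400000 = 0.7143; (1400000−1000000)/1400000 = 0.2857; (1400000−1100000)/1400000 = 0.2143.
Σ = 1.214286. Dividing by the full population N = 10 gives P₁ = 0.121.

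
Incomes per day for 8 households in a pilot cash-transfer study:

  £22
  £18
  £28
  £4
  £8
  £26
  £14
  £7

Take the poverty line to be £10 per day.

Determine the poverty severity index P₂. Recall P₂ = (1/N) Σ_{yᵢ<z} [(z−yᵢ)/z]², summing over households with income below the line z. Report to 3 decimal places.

0.061

Incomes under z: £4, £7, £8 (q = 3 of N = 8).
Normalized shortfalls: (10−4)/10 = 0.6000; (10−7)/10 = 0.3000; (10−8)/10 = 0.2000.
Squared: 0.3600; 0.0900; 0.0400.
Sum = 0.490000; P₂ = 0.490000 / 8 = 0.061.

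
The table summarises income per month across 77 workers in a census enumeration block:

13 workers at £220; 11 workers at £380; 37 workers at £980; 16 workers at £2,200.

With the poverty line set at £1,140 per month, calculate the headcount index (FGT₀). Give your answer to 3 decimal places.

0.792

61 of the 77 workers have income below £1,140.
H = 61/77 = 0.792.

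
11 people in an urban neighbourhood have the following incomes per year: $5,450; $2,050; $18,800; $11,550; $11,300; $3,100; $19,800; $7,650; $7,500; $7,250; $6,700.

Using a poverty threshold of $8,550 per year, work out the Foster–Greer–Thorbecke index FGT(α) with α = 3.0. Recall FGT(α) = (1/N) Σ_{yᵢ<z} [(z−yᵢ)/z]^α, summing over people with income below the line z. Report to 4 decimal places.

Below z: $2,050, $3,100, $5,450, $6,700, $7,250, $7,500, $7,650 (q = 7 of N = 11).
Shortfall ratios: (8550−2050)/8550 = 0.7602; (8550−3100)/8550 = 0.6374; (8550−5450)/8550 = 0.3626; (8550−6700)/8550 = 0.2164; (8550−7250)/8550 = 0.1520; (8550−7500)/8550 = 0.1228; (8550−7650)/8550 = 0.1053.
Raised to α = 3.0: 0.43938; 0.25899; 0.04766; 0.01013; 0.00352; 0.00185; 0.00117.
Sum = 0.762704; FGT(3.0) = 0.762704 / 11 = 0.0693.

0.0693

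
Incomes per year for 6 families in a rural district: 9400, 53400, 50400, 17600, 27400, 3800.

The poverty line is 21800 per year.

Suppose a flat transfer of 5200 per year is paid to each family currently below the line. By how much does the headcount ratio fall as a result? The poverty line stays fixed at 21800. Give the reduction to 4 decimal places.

Before: below the line — 3800, 9400, 17600; headcount ratio = 0.500000.
After the 5200 transfer: below the line — 9000, 14600; headcount ratio = 0.333333.
Reduction = 0.500000 − 0.333333 = 0.1667.

0.1667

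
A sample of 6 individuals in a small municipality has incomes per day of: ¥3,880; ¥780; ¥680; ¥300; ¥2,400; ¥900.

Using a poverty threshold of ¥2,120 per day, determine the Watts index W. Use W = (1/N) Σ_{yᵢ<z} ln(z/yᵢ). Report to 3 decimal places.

Below the line: ¥300, ¥680, ¥780, ¥900 (q = 4 of N = 6).
Log shortfalls: ln(2120/300) = 1.9554; ln(2120/680) = 1.1371; ln(2120/780) = 0.9999; ln(2120/900) = 0.8568.
W = 4.949122 / 6 = 0.825.

0.825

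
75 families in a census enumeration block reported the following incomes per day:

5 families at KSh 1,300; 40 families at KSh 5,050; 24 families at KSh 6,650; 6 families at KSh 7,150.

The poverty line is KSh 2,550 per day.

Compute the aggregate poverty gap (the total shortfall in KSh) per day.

Below the line: 5×KSh 1,300 (q = 5 of N = 75).
Individual gaps: 5×(2550−1300) = 6250.
Aggregate gap = KSh 6,250.

KSh 6,250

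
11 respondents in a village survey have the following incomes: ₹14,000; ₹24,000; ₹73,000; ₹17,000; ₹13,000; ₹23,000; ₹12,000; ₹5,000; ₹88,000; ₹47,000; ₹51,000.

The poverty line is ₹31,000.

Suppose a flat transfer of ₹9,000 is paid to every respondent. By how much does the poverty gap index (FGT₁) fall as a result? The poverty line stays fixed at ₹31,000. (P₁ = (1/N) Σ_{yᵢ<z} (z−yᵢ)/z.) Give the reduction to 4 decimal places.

0.1760

Before: below the line — ₹5,000, ₹12,000, ₹13,000, ₹14,000, ₹17,000, ₹23,000, ₹24,000; poverty gap index (FGT₁) = 0.319648.
After the ₹9,000 transfer: below the line — ₹14,000, ₹21,000, ₹22,000, ₹23,000, ₹26,000; poverty gap index (FGT₁) = 0.143695.
Reduction = 0.319648 − 0.143695 = 0.1760.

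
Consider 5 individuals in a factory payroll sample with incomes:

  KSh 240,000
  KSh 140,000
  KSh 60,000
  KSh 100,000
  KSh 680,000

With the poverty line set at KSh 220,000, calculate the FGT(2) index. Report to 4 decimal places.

0.1917

Incomes under z: KSh 60,000, KSh 100,000, KSh 140,000 (q = 3 of N = 5).
Relative gaps: (220000−60000)/220000 = 0.7273; (220000−100000)/220000 = 0.5455; (220000−140000)/220000 = 0.3636.
Squared: 0.5289; 0.2975; 0.1322.
Sum = 0.958678; P₂ = 0.958678 / 5 = 0.1917.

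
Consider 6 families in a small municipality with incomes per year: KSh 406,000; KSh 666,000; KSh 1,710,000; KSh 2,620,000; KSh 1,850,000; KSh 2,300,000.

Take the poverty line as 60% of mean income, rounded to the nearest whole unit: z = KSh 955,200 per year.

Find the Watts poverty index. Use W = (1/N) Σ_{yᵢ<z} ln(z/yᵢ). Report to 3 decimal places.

0.203

Below the line: KSh 406,000, KSh 666,000 (q = 2 of N = 6).
ln(z/y) terms: ln(955200/406000) = 0.8556; ln(955200/666000) = 0.3606.
W = 1.216199 / 6 = 0.203.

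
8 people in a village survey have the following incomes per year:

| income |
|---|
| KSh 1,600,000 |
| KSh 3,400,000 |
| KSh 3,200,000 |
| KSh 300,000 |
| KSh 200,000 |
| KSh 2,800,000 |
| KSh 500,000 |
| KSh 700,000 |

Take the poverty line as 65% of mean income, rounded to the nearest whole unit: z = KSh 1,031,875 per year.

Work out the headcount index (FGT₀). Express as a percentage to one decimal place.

4 of the 8 people have income below KSh 1,031,875.
H = 4/8 = 50.0%.

50.0%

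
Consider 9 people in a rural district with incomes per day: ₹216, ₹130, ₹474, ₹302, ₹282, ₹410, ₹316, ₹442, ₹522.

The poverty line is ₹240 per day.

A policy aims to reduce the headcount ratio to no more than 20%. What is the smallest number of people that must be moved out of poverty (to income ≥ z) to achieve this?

1

2 of the 9 people are poor, so H = 2/9 = 0.222.
A headcount ratio of at most 20% allows at most ⌊0.20 × 9⌋ = 1 poor people.
So at least 2 − 1 = 1 must be lifted.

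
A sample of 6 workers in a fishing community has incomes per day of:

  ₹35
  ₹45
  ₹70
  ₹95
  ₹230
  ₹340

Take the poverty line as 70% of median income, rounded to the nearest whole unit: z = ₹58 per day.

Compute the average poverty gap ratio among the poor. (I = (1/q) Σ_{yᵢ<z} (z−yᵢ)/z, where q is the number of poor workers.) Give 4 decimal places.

0.3103

Poor units: ₹35, ₹45 (q = 2 of N = 6).
Shortfall ratios (z−y)/z: 0.3966, 0.2241; sum = 0.620690.
I averages over the q = 2 poor units only: 0.620690 / 2 = 0.3103.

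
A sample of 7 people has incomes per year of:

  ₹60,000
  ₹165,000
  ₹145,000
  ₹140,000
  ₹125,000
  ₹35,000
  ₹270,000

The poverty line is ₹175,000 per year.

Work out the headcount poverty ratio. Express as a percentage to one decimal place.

6 of the 7 people have income below ₹175,000.
H = 6/7 = 85.7%.

85.7%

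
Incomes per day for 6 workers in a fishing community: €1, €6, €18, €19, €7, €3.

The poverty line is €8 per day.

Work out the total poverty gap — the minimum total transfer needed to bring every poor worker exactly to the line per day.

Below z: €1, €3, €6, €7 (q = 4 of N = 6).
Individual gaps: 8−1 = 7; 8−3 = 5; 8−6 = 2; 8−7 = 1.
Aggregate gap = €15.

€15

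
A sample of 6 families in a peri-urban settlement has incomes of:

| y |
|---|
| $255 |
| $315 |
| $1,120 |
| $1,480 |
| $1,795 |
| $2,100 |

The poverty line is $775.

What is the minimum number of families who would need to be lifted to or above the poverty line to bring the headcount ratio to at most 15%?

2

2 of the 6 families are poor, so H = 2/6 = 0.333.
A headcount ratio of at most 15% allows at most ⌊0.15 × 6⌋ = 0 poor families.
So at least 2 − 0 = 2 must be lifted.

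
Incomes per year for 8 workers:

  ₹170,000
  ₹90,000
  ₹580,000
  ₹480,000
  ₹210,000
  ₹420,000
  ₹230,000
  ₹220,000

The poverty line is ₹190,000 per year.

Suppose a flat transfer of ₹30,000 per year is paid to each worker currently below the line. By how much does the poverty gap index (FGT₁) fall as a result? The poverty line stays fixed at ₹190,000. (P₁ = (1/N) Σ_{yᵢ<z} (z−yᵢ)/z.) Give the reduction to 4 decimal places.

Before: below the line — ₹90,000, ₹170,000; poverty gap index (FGT₁) = 0.078947.
After the ₹30,000 transfer: below the line — ₹120,000; poverty gap index (FGT₁) = 0.046053.
Reduction = 0.078947 − 0.046053 = 0.0329.

0.0329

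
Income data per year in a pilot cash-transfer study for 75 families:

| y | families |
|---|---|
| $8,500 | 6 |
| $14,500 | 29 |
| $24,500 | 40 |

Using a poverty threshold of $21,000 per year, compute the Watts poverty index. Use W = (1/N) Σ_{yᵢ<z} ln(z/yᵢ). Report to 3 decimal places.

0.216

Below the line: 6×$8,500, 29×$14,500 (q = 35 of N = 75).
Log shortfalls: ln(21000/8500) = 0.9045 (×6); ln(21000/14500) = 0.3704 (×29).
W = 16.167578 / 75 = 0.216.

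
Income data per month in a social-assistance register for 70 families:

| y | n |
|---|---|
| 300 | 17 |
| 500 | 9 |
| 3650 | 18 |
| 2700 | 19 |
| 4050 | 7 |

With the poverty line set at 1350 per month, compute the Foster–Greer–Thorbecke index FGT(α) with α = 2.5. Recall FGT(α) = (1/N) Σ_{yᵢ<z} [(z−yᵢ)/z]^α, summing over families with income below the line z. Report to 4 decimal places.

0.1700

Below the line: 17×300, 9×500 (q = 26 of N = 70).
Relative gaps: (1350−300)/1350 = 0.7778 (×17); (1350−500)/1350 = 0.6296 (×9).
Raised to α = 2.5: 0.53351 (×17); 0.31457 (×9).
Sum = 11.900693; FGT(2.5) = 11.900693 / 70 = 0.1700.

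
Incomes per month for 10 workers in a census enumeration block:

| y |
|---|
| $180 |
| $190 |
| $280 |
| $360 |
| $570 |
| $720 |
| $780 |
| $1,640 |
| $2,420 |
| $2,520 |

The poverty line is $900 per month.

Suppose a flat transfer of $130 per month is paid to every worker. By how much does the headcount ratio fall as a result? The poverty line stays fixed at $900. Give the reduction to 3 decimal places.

0.100

Before: below the line — $180, $190, $280, $360, $570, $720, $780; headcount ratio = 0.70000.
After the $130 transfer: below the line — $310, $320, $410, $490, $700, $850; headcount ratio = 0.60000.
Reduction = 0.70000 − 0.60000 = 0.100.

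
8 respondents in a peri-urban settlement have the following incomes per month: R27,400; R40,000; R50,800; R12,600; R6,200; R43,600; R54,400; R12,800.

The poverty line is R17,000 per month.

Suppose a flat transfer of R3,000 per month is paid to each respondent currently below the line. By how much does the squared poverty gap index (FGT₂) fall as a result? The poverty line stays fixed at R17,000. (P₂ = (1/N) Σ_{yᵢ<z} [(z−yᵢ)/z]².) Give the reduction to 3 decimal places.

Before: below the line — R6,200, R12,600, R12,800; squared poverty gap index (FGT₂) = 0.06645.
After the R3,000 transfer: below the line — R9,200, R15,600, R15,800; squared poverty gap index (FGT₂) = 0.02779.
Reduction = 0.06645 − 0.02779 = 0.039.

0.039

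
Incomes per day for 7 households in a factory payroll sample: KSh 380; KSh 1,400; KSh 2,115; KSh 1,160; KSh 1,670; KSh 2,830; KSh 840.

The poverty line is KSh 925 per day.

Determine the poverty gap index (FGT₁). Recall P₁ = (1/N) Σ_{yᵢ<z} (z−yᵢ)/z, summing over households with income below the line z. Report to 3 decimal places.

0.097

Poor units: KSh 380, KSh 840 (q = 2 of N = 7).
Shortfall ratios: (925−380)/925 = 0.5892; (925−840)/925 = 0.0919.
Σ = 0.681081. Dividing by the full population N = 7 gives P₁ = 0.097.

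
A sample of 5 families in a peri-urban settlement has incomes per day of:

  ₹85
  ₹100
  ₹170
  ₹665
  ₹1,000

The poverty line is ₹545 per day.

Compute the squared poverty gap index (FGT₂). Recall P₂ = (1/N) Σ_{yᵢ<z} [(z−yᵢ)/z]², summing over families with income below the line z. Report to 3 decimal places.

0.371

Incomes under z: ₹85, ₹100, ₹170 (q = 3 of N = 5).
Relative gaps: (545−85)/545 = 0.8440; (545−100)/545 = 0.8165; (545−170)/545 = 0.6881.
Squared: 0.7124; 0.6667; 0.4734.
Sum = 1.852538; P₂ = 1.852538 / 5 = 0.371.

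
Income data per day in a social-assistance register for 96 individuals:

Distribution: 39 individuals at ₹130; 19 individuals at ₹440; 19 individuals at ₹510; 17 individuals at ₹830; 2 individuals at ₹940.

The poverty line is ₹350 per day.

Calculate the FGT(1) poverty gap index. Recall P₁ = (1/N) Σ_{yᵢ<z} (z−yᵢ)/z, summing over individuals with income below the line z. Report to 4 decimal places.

0.2554

Below z: 39×₹130 (q = 39 of N = 96).
Normalized shortfalls: (350−130)/350 = 0.6286 (×39).
Sum of shortfalls = 24.514286; P₁ averages over all N: 24.514286 / 96 = 0.2554.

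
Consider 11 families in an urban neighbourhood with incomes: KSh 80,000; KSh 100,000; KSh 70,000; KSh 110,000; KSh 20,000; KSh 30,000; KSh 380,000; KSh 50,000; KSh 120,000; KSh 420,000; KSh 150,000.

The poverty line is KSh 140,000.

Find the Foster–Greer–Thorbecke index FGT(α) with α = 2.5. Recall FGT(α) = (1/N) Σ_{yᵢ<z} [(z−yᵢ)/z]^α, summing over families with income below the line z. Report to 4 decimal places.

Poor units: KSh 20,000, KSh 30,000, KSh 50,000, KSh 70,000, KSh 80,000, KSh 100,000, KSh 110,000, KSh 120,000 (q = 8 of N = 11).
Normalized shortfalls: (140000−20000)/140000 = 0.8571; (140000−30000)/140000 = 0.7857; (140000−50000)/140000 = 0.6429; (140000−70000)/140000 = 0.5000; (140000−80000)/140000 = 0.4286; (140000−100000)/140000 = 0.2857; (140000−110000)/140000 = 0.2143; (140000−120000)/140000 = 0.1429.
Raised to α = 2.5: 0.68019; 0.54722; 0.33135; 0.17678; 0.12024; 0.04363; 0.02126; 0.00771.
Sum = 1.928387; FGT(2.5) = 1.928387 / 11 = 0.1753.

0.1753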